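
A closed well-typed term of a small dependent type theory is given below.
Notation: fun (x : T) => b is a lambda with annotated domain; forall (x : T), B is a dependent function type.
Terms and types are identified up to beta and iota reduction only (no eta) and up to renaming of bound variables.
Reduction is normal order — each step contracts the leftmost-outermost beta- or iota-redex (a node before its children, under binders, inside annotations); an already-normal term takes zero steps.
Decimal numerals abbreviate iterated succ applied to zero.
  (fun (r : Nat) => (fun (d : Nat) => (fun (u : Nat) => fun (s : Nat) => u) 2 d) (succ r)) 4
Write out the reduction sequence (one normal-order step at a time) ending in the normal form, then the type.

normal-order reduction:
  (fun (r : Nat) => (fun (d : Nat) => (fun (u : Nat) => fun (s : Nat) => u) 2 d) (succ r)) 4
  ~> (fun (r : Nat) => (fun (d : Nat) => fun (u : Nat) => d) 2 r) 5
  ~> (fun (r : Nat) => fun (d : Nat) => r) 2 5
  ~> (fun (r : Nat) => 2) 5
  ~> 2
inferred type:
  Nat


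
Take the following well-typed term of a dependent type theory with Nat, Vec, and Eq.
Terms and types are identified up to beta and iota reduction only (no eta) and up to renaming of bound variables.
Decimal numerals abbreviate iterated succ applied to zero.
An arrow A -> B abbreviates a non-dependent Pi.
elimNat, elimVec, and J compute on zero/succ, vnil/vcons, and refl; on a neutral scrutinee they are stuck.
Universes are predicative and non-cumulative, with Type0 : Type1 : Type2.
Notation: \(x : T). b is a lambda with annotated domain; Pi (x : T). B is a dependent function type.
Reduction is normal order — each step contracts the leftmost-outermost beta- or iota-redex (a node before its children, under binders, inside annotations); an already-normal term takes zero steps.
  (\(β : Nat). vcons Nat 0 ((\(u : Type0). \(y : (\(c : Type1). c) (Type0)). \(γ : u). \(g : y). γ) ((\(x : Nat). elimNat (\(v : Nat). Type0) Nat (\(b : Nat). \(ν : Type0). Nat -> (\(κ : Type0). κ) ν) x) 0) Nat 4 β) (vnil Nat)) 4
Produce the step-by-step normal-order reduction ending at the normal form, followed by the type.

reduction (normal order):
  (\(β : Nat). vcons Nat 0 ((\(u : Type0). \(y : (\(c : Type1). c) (Type0)). \(γ : u). \(g : y). γ) ((\(x : Nat). elimNat (\(v : Nat). Type0) Nat (\(b : Nat). \(ν : Type0). Nat -> (\(κ : Type0). κ) ν) x) 0) Nat 4 β) (vnil Nat)) 4
  ~> vcons Nat 0 ((\(β : Type0). \(u : (\(y : Type1). y) (Type0)). \(c : β). \(γ : u). c) ((\(g : Nat). elimNat (\(x : Nat). Type0) Nat (\(v : Nat). \(b : Type0). Nat -> (\(ν : Type0). ν) b) g) 0) Nat 4 4) (vnil Nat)
  ~> vcons Nat 0 ((\(β : (\(u : Type1). u) (Type0)). \(y : (\(c : Nat). elimNat (\(γ : Nat). Type0) Nat (\(g : Nat). \(x : Type0). Nat -> (\(v : Type0). v) x) c) 0). \(b : β). y) Nat 4 4) (vnil Nat)
  ~> vcons Nat 0 ((\(β : (\(u : Nat). elimNat (\(y : Nat). Type0) Nat (\(c : Nat). \(γ : Type0). Nat -> (\(g : Type0). g) γ) u) 0). \(x : Nat). β) 4 4) (vnil Nat)
  ~> vcons Nat 0 ((\(β : Nat). 4) 4) (vnil Nat)
  ~> vcons Nat 0 4 (vnil Nat)
type:
  Vec Nat 1


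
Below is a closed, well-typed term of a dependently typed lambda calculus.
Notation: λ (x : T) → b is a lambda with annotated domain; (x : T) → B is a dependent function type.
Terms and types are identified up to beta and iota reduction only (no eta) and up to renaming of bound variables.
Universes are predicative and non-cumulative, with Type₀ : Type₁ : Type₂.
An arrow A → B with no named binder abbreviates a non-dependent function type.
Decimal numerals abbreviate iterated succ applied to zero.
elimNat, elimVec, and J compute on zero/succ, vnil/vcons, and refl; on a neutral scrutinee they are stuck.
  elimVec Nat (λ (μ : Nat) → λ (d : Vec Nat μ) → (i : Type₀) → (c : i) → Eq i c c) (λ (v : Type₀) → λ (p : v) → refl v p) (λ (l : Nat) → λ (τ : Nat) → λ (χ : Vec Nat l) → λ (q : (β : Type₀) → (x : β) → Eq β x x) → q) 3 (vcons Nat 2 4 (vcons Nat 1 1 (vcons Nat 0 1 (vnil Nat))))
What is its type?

the term's type:
  (μ : Type₀) → (d : μ) → Eq μ d d


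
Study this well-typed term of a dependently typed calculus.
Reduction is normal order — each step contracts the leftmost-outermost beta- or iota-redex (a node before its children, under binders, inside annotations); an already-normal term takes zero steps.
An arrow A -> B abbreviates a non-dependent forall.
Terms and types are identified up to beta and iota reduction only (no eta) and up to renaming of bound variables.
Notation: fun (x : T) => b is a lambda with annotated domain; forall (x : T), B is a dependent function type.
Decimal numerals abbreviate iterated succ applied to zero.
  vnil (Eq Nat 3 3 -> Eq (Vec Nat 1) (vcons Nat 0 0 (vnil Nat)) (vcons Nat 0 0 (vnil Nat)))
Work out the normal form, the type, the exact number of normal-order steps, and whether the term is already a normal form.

reduced normal form:
  vnil (Eq Nat 3 3 -> Eq (Vec Nat 1) (vcons Nat 0 0 (vnil Nat)) (vcons Nat 0 0 (vnil Nat)))
the term's type:
  Vec (Eq Nat 3 3 -> Eq (Vec Nat 1) (vcons Nat 0 0 (vnil Nat)) (vcons Nat 0 0 (vnil Nat))) 0
reduction steps (normal order): 0
term was already normal: yes


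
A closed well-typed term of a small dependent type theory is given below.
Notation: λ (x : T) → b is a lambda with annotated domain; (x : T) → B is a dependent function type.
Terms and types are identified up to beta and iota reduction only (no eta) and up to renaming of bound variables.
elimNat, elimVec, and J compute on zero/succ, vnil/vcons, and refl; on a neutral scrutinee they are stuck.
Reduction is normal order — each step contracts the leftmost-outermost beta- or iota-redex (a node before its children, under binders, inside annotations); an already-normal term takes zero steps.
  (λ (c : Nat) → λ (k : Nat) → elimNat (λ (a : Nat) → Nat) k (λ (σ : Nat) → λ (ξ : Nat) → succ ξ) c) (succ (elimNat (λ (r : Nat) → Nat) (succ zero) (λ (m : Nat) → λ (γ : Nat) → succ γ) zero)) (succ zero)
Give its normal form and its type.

normal form:
  succ (succ (succ zero))
inferred type:
  Nat


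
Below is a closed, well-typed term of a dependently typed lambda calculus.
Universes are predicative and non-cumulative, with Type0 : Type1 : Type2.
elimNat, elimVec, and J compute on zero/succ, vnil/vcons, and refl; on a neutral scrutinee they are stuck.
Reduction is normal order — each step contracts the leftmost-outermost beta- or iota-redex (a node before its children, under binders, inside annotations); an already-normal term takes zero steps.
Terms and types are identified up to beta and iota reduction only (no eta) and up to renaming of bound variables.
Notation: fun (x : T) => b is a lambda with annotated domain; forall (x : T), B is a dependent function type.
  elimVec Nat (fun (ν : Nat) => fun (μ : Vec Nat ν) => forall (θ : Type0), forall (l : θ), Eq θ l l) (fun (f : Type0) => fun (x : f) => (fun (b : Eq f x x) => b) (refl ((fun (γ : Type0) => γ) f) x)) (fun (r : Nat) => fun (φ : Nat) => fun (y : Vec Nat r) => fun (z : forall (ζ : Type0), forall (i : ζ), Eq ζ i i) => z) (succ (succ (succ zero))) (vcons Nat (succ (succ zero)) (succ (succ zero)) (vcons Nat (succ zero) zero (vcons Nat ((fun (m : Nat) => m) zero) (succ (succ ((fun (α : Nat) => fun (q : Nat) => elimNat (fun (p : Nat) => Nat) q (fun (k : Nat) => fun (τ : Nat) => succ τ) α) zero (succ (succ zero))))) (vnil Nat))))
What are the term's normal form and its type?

resulting normal form:
  fun (ν : Type0) => fun (μ : ν) => refl ν μ
the term's type:
  forall (ν : Type0), forall (μ : ν), Eq ν μ μ


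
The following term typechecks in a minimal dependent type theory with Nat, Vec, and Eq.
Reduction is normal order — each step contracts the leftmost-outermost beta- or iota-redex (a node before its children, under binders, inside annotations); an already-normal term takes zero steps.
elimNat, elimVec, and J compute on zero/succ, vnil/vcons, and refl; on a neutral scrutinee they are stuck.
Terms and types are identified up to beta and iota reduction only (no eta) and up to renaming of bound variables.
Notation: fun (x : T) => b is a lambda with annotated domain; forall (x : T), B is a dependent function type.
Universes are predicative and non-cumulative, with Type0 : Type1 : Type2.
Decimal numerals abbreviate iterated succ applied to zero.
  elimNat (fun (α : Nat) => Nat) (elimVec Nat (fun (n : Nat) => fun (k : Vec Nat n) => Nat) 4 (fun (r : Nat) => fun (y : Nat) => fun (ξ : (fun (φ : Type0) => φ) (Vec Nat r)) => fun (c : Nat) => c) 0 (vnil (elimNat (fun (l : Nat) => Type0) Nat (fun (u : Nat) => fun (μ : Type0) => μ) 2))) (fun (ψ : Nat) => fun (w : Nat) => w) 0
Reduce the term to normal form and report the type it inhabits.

resulting normal form:
  4
type:
  Nat


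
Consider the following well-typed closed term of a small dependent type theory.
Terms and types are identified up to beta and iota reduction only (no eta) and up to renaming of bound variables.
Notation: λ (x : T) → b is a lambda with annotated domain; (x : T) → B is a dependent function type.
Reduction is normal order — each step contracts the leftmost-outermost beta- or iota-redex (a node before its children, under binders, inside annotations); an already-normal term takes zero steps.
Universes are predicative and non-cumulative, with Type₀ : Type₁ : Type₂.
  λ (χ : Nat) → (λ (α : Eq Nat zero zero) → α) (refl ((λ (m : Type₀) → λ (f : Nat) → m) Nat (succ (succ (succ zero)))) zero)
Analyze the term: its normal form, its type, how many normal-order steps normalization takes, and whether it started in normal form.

reduced normal form:
  λ (χ : Nat) → refl Nat zero
type:
  (χ : Nat) → Eq Nat zero zero
steps to reach normal form (normal order): 3
started in normal form: no
first redex: a beta-redex


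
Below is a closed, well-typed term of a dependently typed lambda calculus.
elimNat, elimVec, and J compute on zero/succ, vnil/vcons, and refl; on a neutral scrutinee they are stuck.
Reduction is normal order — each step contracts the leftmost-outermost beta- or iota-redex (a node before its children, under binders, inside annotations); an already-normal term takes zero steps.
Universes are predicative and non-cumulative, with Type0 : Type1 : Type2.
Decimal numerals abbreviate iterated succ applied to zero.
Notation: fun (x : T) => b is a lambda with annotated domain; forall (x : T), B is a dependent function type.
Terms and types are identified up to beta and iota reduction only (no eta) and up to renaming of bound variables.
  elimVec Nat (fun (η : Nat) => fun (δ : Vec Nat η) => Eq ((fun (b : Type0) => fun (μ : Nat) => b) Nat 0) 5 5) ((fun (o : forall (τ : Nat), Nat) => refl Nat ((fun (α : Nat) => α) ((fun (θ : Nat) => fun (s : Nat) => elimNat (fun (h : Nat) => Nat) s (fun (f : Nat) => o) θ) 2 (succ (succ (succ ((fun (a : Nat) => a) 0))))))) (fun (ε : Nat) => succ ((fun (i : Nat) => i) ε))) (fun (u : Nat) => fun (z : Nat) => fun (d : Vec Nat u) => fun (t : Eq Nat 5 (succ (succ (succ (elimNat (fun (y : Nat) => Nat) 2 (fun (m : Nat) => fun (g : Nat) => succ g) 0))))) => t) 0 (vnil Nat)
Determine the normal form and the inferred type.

resulting normal form:
  refl Nat 5
type:
  Eq Nat 5 5


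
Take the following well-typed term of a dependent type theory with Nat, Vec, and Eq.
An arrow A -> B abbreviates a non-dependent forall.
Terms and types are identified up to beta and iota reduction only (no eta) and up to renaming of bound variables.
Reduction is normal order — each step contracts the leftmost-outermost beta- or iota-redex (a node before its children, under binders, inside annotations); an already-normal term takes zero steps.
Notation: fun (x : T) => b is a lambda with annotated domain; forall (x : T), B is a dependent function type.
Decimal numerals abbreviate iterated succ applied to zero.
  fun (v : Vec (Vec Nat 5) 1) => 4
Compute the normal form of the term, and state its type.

normal form:
  fun (v : Vec (Vec Nat 5) 1) => 4
the term's type:
  Vec (Vec Nat 5) 1 -> Nat
observation: no redex remains anywhere in the term; it is its own normal form.


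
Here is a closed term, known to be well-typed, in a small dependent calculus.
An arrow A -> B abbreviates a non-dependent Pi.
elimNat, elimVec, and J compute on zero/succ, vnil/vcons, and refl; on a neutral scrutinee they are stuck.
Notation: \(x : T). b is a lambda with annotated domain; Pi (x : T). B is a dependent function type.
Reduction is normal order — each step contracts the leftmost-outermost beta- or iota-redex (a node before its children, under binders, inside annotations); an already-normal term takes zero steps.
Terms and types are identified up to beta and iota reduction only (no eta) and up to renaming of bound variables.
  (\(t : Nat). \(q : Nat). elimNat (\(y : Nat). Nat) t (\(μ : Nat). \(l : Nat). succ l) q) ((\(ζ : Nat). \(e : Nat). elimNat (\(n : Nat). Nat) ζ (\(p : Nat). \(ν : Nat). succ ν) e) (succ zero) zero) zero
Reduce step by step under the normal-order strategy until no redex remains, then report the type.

reduction (normal order):
  (\(t : Nat). \(q : Nat). elimNat (\(y : Nat). Nat) t (\(μ : Nat). \(l : Nat). succ l) q) ((\(ζ : Nat). \(e : Nat). elimNat (\(n : Nat). Nat) ζ (\(p : Nat). \(ν : Nat). succ ν) e) (succ zero) zero) zero
  ~> (\(t : Nat). elimNat (\(q : Nat). Nat) ((\(y : Nat). \(μ : Nat). elimNat (\(l : Nat). Nat) y (\(ζ : Nat). \(e : Nat). succ e) μ) (succ zero) zero) (\(n : Nat). \(p : Nat). succ p) t) zero
  ~> elimNat (\(t : Nat). Nat) ((\(q : Nat). \(y : Nat). elimNat (\(μ : Nat). Nat) q (\(l : Nat). \(ζ : Nat). succ ζ) y) (succ zero) zero) (\(e : Nat). \(n : Nat). succ n) zero
  ~> (\(t : Nat). \(q : Nat). elimNat (\(y : Nat). Nat) t (\(μ : Nat). \(l : Nat). succ l) q) (succ zero) zero
  ~> (\(t : Nat). elimNat (\(q : Nat). Nat) (succ zero) (\(y : Nat). \(μ : Nat). succ μ) t) zero
  ~> elimNat (\(t : Nat). Nat) (succ zero) (\(q : Nat). \(y : Nat). succ y) zero
  ~> succ zero
the term's type:
  Nat


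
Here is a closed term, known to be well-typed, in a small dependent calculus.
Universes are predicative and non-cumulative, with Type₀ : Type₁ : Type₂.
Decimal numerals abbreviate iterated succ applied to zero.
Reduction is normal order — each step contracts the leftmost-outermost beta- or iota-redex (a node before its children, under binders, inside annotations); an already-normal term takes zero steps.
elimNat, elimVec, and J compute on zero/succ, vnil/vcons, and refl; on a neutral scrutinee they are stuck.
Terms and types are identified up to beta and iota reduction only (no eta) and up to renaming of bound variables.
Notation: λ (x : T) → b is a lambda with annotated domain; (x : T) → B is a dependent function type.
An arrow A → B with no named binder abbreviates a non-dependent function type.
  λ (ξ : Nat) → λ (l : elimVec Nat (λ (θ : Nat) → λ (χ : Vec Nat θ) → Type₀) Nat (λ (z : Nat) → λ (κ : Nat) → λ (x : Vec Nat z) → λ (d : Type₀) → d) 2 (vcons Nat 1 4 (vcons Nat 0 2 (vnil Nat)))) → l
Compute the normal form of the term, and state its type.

reduced normal form:
  λ (ξ : Nat) → λ (l : Nat) → l
inferred type:
  Nat → Nat → Nat
observation: normalization takes exactly 11 steps under the normal-order strategy.


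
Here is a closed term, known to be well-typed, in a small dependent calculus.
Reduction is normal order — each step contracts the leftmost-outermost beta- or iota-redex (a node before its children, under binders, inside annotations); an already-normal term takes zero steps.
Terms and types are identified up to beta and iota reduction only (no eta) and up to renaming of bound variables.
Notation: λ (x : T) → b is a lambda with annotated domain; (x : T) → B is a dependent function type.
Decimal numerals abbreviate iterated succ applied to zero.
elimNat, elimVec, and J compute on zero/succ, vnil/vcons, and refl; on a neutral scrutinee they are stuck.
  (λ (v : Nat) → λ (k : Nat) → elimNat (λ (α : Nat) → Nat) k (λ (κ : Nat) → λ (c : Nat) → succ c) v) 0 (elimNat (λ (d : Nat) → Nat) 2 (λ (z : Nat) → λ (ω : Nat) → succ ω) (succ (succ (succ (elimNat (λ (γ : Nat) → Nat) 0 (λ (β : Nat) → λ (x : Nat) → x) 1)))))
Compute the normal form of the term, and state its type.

reduced normal form:
  5
type:
  Nat
observation: 17 normal-order steps separate the term from its normal form.


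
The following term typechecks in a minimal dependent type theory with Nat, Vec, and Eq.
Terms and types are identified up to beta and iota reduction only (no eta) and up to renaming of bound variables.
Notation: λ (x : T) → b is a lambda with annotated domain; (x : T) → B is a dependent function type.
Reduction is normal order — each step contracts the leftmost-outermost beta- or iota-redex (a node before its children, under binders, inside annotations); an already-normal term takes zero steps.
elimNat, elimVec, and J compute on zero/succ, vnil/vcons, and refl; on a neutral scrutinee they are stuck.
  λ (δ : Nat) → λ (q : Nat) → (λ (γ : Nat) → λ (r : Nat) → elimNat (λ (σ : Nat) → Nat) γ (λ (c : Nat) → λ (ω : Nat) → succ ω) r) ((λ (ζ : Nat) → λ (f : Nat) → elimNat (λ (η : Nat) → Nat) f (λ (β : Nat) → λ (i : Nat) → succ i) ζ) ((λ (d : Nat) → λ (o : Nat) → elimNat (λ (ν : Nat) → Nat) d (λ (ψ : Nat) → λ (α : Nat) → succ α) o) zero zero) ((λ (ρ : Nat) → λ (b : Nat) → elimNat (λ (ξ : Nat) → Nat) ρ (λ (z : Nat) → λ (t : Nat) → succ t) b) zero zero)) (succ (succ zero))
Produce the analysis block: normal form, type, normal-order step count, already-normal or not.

reduced normal form:
  λ (δ : Nat) → λ (q : Nat) → succ (succ zero)
the term's type:
  (δ : Nat) → (q : Nat) → Nat
normal-order step count: 18
term was already normal: no
first contracted redex: a beta-redex


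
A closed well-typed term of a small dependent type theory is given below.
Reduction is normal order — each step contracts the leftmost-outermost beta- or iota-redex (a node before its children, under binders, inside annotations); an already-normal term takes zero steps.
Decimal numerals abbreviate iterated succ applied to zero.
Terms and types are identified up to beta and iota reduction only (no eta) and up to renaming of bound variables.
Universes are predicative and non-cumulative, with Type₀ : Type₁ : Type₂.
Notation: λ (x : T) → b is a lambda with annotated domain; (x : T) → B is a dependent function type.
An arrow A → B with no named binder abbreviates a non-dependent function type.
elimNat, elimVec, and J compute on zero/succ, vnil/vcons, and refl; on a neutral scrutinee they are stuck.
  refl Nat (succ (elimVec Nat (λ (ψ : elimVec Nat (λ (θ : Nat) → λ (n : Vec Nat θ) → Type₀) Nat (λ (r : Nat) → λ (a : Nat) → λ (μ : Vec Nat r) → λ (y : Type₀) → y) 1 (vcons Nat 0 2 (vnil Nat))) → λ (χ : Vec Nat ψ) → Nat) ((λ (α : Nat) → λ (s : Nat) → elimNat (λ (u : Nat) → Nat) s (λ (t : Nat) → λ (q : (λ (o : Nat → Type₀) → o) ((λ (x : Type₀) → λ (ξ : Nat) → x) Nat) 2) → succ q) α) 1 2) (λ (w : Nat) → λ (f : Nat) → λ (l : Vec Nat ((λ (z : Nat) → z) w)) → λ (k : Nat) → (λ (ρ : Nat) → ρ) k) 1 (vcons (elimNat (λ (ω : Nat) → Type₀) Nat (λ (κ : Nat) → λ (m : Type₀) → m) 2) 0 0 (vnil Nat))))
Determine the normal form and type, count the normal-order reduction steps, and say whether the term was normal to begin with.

normal form:
  refl Nat 4
inferred type:
  Eq Nat 4 4
steps to reach normal form (normal order): 13
already normal: no
first contracted redex: an elimVec iota-redex


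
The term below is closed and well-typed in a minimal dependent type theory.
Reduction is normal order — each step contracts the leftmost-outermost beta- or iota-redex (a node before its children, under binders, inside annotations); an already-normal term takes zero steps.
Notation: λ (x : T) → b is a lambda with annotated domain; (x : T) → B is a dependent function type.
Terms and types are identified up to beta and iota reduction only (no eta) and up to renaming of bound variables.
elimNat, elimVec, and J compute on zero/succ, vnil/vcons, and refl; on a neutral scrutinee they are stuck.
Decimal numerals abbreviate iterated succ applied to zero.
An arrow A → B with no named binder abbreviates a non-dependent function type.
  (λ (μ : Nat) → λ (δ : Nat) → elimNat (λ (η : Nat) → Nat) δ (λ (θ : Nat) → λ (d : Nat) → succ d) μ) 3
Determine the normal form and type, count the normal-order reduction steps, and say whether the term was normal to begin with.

normal form:
  λ (μ : Nat) → succ (succ (succ μ))
the term's type:
  Nat → Nat
normal-order step count: 11
already normal: no
first redex: a beta-redex


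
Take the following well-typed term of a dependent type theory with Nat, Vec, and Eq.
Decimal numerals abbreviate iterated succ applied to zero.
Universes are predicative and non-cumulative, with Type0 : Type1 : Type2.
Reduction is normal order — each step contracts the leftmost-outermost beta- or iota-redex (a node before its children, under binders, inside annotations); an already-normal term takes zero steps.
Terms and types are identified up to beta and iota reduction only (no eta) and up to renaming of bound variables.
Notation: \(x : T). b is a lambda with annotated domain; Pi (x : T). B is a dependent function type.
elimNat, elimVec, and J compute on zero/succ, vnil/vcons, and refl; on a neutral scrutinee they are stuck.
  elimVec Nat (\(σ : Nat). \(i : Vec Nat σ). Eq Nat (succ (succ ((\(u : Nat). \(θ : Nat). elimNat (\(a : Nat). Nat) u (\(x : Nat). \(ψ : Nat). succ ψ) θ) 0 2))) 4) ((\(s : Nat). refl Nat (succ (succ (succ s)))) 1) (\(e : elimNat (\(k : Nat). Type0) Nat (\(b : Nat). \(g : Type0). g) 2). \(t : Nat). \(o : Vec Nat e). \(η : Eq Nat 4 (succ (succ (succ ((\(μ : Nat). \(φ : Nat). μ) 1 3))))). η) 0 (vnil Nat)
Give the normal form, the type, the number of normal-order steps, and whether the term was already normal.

resulting normal form:
  refl Nat 4
type:
  Eq Nat 4 4
normal-order step count: 2
started in normal form: no
first redex: an elimVec iota-redex


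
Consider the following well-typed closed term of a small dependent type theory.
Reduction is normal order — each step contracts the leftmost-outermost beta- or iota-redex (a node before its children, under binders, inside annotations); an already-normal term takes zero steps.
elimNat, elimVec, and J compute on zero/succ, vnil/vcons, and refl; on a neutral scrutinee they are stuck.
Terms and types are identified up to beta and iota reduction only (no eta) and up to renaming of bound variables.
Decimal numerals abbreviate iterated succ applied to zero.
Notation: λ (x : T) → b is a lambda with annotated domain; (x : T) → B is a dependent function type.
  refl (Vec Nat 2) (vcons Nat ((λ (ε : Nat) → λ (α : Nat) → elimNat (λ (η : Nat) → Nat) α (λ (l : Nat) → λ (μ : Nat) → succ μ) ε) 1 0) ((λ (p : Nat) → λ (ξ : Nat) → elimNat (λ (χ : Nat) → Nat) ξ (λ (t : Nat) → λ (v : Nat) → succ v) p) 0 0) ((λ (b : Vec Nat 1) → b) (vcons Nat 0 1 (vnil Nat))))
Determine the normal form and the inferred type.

reduced normal form:
  refl (Vec Nat 2) (vcons Nat 1 0 (vcons Nat 0 1 (vnil Nat)))
the term's type:
  Eq (Vec Nat 2) (vcons Nat 1 0 (vcons Nat 0 1 (vnil Nat))) (vcons Nat 1 0 (vcons Nat 0 1 (vnil Nat)))
observation: normalization takes exactly 10 steps under the normal-order strategy.


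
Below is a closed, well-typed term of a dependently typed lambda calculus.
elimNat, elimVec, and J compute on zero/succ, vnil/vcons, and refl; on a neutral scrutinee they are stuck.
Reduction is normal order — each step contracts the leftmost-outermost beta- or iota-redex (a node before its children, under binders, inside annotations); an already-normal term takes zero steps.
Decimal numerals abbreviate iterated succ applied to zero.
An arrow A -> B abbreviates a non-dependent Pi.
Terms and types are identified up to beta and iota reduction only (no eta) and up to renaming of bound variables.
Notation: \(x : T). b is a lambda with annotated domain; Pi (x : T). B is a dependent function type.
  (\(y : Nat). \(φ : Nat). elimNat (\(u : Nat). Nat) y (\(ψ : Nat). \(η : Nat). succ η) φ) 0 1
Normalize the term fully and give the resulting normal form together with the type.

reduced normal form:
  1
inferred type:
  Nat
observation: normalization takes exactly 6 steps under the normal-order strategy.


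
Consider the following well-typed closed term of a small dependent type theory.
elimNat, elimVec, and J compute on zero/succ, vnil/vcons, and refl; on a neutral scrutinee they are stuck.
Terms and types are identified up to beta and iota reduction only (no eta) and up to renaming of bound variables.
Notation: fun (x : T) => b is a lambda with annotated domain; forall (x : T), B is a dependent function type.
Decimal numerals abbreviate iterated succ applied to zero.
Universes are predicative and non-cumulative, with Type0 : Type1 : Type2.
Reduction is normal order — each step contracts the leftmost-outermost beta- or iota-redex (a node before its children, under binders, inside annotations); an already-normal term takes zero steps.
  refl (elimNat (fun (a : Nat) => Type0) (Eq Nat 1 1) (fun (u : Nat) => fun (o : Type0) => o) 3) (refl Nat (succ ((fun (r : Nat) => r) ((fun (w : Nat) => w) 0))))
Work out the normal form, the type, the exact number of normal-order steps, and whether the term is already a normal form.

reduced normal form:
  refl (Eq Nat 1 1) (refl Nat 1)
type:
  Eq (Eq Nat 1 1) (refl Nat 1) (refl Nat 1)
reduction steps (normal order): 12
term was already normal: no
first contracted redex: an elimNat iota-redex


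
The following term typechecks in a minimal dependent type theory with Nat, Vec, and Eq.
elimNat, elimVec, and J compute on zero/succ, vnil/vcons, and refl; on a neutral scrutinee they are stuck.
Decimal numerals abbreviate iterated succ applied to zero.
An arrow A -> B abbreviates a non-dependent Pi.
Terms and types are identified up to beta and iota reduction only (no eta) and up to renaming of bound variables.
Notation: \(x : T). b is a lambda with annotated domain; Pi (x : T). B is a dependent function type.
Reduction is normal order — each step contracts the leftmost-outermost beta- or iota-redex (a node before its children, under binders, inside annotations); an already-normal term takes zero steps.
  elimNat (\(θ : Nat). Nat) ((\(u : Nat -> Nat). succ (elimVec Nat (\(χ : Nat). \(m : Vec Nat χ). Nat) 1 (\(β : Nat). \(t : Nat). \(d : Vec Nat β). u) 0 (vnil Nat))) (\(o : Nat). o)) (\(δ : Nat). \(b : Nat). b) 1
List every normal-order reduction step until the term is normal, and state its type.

normal-order reduction sequence:
  elimNat (\(θ : Nat). Nat) ((\(u : Nat -> Nat). succ (elimVec Nat (\(χ : Nat). \(m : Vec Nat χ). Nat) 1 (\(β : Nat). \(t : Nat). \(d : Vec Nat β). u) 0 (vnil Nat))) (\(o : Nat). o)) (\(δ : Nat). \(b : Nat). b) 1
  ~> (\(θ : Nat). \(u : Nat). u) 0 (elimNat (\(χ : Nat). Nat) ((\(m : Nat -> Nat). succ (elimVec Nat (\(β : Nat). \(t : Vec Nat β). Nat) 1 (\(d : Nat). \(o : Nat). \(δ : Vec Nat d). m) 0 (vnil Nat))) (\(b : Nat). b)) (\(φ : Nat). \(w : Nat). w) 0)
  ~> (\(θ : Nat). θ) (elimNat (\(u : Nat). Nat) ((\(χ : Nat -> Nat). succ (elimVec Nat (\(m : Nat). \(β : Vec Nat m). Nat) 1 (\(t : Nat). \(d : Nat). \(o : Vec Nat t). χ) 0 (vnil Nat))) (\(δ : Nat). δ)) (\(b : Nat). \(φ : Nat). φ) 0)
  ~> elimNat (\(θ : Nat). Nat) ((\(u : Nat -> Nat). succ (elimVec Nat (\(χ : Nat). \(m : Vec Nat χ). Nat) 1 (\(β : Nat). \(t : Nat). \(d : Vec Nat β). u) 0 (vnil Nat))) (\(o : Nat). o)) (\(δ : Nat). \(b : Nat). b) 0
  ~> (\(θ : Nat -> Nat). succ (elimVec Nat (\(u : Nat). \(χ : Vec Nat u). Nat) 1 (\(m : Nat). \(β : Nat). \(t : Vec Nat m). θ) 0 (vnil Nat))) (\(d : Nat). d)
  ~> succ (elimVec Nat (\(θ : Nat). \(u : Vec Nat θ). Nat) 1 (\(χ : Nat). \(m : Nat). \(β : Vec Nat χ). \(t : Nat). t) 0 (vnil Nat))
  ~> 2
type:
  Nat


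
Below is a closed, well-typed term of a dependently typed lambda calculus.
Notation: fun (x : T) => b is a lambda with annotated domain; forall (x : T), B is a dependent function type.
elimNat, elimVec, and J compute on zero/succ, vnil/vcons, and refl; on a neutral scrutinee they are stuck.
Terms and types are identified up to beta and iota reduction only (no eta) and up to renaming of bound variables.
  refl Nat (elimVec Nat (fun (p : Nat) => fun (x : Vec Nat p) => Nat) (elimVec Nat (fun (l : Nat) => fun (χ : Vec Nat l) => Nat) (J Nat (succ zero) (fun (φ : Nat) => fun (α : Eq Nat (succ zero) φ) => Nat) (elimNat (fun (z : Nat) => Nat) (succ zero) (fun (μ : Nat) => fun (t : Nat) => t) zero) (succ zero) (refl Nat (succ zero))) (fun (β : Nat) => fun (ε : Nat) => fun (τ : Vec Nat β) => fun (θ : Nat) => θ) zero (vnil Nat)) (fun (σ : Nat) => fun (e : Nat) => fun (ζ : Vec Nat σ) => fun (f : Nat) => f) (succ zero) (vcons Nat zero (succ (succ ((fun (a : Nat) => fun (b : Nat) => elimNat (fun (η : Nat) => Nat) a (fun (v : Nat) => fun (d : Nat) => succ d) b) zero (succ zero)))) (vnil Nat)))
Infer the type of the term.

inferred type:
  Eq Nat (succ zero) (succ zero)


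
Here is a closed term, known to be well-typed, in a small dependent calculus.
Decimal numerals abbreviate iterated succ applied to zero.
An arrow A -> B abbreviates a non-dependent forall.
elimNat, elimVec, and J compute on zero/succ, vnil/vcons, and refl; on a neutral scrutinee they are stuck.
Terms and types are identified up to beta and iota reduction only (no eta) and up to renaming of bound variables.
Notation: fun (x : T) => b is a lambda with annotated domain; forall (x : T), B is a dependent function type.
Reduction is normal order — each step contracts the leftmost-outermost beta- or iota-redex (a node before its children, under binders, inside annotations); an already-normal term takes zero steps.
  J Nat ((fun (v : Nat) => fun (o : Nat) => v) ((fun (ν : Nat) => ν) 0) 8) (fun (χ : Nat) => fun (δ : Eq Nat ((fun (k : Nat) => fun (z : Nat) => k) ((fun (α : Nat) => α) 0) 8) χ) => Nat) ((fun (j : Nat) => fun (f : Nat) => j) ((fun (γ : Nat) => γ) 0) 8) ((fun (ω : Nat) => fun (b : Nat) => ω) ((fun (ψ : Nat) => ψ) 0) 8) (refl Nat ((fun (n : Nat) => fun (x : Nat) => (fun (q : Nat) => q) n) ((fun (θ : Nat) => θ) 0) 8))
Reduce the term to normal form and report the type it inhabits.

resulting normal form:
  0
type:
  Nat
observation: the leftmost-outermost redex is a J iota-redex, and normalization takes 4 steps.


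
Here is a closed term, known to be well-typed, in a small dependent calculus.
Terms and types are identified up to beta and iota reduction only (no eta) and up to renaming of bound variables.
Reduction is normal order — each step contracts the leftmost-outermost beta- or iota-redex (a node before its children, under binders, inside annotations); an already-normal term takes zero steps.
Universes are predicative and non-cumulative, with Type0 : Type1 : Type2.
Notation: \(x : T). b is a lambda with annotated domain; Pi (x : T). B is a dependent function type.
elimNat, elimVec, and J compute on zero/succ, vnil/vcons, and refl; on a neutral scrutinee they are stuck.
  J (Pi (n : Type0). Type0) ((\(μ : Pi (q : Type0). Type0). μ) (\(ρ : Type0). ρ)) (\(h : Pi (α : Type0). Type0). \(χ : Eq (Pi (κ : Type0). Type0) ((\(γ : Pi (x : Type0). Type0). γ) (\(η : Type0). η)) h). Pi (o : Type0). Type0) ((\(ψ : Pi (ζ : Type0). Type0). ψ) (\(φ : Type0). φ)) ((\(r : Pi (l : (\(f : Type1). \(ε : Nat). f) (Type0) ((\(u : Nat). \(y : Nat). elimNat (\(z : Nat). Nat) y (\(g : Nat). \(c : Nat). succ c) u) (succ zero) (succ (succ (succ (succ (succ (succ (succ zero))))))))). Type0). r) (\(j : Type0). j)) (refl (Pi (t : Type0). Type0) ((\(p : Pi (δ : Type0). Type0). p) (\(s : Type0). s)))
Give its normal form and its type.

resulting normal form:
  \(n : Type0). n
type:
  Pi (n : Type0). Type0
observation: contracting a J iota-redex first, the term normalizes in 2 steps.


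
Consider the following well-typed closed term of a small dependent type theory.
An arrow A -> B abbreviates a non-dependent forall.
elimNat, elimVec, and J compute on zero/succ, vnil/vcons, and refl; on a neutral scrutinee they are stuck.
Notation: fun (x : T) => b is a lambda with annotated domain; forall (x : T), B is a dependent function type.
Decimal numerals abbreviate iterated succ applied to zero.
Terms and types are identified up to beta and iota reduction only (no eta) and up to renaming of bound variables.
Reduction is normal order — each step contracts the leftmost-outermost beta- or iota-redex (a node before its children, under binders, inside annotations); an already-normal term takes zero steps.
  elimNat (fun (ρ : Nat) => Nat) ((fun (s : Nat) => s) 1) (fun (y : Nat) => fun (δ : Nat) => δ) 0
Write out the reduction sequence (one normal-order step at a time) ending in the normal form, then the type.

normal-order reduction:
  elimNat (fun (ρ : Nat) => Nat) ((fun (s : Nat) => s) 1) (fun (y : Nat) => fun (δ : Nat) => δ) 0
  ~> (fun (ρ : Nat) => ρ) 1
  ~> 1
inferred type:
  Nat


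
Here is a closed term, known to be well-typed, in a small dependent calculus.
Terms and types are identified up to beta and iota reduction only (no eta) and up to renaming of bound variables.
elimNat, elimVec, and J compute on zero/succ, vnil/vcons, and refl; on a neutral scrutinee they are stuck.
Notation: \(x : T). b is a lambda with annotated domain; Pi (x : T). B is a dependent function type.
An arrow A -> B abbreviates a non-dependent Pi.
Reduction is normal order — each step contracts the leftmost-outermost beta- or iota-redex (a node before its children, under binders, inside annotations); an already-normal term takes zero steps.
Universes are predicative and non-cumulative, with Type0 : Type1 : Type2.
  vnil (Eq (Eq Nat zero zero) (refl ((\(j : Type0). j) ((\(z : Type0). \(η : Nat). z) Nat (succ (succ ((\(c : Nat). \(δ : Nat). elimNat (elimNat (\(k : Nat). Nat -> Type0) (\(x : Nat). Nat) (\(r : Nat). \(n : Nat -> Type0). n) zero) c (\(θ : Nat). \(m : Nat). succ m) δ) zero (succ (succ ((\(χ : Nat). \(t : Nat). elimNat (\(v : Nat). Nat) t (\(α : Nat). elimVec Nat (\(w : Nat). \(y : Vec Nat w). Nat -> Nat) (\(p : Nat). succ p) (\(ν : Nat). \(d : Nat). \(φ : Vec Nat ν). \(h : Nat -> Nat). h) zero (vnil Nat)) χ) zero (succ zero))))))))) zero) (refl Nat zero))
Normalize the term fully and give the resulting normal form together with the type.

resulting normal form:
  vnil (Eq (Eq Nat zero zero) (refl Nat zero) (refl Nat zero))
inferred type:
  Vec (Eq (Eq Nat zero zero) (refl Nat zero) (refl Nat zero)) zero


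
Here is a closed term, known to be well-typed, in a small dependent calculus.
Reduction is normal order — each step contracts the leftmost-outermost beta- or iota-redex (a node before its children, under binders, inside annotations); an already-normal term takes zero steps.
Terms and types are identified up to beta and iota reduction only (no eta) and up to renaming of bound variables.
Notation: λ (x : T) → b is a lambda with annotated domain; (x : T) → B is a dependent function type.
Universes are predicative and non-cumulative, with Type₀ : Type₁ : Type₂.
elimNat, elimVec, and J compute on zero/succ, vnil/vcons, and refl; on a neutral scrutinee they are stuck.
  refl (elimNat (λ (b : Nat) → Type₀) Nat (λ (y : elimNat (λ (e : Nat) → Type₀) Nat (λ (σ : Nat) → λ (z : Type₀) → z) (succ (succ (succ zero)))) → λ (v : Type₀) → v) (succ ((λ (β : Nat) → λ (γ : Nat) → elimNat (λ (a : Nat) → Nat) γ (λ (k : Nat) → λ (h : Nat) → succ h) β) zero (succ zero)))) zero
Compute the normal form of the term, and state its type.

resulting normal form:
  refl Nat zero
the term's type:
  Eq Nat zero zero
observation: the leftmost-outermost redex is an elimNat iota-redex, and normalization takes 20 steps.


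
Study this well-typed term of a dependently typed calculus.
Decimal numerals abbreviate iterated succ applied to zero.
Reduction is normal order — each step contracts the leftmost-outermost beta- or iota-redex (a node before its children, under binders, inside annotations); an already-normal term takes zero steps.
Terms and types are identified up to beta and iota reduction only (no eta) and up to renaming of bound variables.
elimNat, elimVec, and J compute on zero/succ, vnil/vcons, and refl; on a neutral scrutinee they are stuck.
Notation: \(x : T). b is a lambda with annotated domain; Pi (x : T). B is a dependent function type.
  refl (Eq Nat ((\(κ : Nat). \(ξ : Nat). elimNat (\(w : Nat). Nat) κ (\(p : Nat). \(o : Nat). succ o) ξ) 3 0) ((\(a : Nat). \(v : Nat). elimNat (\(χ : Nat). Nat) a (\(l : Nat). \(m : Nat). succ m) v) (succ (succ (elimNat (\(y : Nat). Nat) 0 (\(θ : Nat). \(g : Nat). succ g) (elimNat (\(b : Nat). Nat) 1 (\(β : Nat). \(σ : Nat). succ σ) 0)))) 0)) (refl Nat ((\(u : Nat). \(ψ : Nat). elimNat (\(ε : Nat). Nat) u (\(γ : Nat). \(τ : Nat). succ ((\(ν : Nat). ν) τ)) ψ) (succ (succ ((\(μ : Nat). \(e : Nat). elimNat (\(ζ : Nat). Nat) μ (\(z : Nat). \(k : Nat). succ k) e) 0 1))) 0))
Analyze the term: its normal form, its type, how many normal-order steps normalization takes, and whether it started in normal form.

normal form:
  refl (Eq Nat 3 3) (refl Nat 3)
type:
  Eq (Eq Nat 3 3) (refl Nat 3) (refl Nat 3)
reduction steps (normal order): 20
started in normal form: no
first contracted redex: a beta-redex


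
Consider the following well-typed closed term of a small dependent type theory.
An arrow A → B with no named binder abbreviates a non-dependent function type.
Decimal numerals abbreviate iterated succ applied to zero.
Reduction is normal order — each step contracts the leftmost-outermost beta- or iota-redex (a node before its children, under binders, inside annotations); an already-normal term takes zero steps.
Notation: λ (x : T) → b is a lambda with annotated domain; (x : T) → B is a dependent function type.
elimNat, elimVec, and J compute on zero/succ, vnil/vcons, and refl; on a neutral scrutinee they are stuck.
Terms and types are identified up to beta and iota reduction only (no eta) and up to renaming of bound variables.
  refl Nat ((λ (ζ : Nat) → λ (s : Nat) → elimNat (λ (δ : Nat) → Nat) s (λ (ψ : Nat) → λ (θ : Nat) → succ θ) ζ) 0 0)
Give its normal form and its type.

normal form:
  refl Nat 0
the term's type:
  Eq Nat 0 0
observation: reduction starts at a beta-redex, and 3 normal-order steps reach the normal form.


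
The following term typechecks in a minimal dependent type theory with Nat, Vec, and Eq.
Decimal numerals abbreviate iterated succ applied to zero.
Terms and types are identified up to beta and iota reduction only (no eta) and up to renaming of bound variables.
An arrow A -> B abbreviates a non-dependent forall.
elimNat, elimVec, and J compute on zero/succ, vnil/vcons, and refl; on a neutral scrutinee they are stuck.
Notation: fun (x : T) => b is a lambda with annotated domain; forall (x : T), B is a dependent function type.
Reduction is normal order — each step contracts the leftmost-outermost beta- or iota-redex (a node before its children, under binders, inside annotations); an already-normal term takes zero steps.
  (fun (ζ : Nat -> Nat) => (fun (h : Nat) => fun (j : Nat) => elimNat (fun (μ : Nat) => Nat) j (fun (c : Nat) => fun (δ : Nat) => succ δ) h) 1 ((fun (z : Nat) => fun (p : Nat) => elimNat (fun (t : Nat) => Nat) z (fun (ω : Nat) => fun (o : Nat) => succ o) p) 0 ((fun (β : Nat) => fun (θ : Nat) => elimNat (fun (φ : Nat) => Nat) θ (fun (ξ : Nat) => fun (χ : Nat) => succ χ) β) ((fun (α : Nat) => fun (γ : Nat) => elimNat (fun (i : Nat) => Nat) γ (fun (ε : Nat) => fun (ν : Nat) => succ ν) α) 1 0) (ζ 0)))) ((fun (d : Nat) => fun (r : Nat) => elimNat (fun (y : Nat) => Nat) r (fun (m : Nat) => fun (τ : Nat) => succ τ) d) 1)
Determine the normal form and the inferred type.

reduced normal form:
  3
type:
  Nat
observation: reduction starts at a beta-redex, and 34 normal-order steps reach the normal form.
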